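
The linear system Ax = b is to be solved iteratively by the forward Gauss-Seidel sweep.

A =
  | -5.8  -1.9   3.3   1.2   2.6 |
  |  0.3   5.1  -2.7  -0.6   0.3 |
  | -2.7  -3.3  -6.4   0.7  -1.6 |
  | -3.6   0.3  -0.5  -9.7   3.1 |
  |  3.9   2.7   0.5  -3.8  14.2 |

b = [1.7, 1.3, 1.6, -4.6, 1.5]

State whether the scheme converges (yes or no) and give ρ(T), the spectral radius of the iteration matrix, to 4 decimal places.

yes, ρ = 0.7778

Let D = diag(-5.8, 5.1, -6.4, -9.7, 14.2); L, U the strict triangles.
GS T = -(D+L)⁻¹U: row 0 first, T[0,2] = -(3.3)/(-5.8) = +0.5690; later rows by forward substitution.
  T[0,:] = [+0.0000  -0.3276  +0.5690  +0.2069  +0.4483]
  T[1,:] = [+0.0000  +0.0193  +0.4959  +0.1055  -0.0852]
  T[2,:] = [+0.0000  +0.1283  -0.4958  -0.0323  -0.3952]
  T[3,:] = [+0.0000  +0.1156  -0.1703  -0.0719  +0.1710]
  T[4,:] = [+0.0000  +0.1127  -0.2787  -0.0950  -0.0473]
|eigenvalues of T|: 0.7778, 0.1374, 0.1374, 0.1134, 0.0000.
ρ(T) = max|λ| = 0.7778; 0.7778 < 1: convergent.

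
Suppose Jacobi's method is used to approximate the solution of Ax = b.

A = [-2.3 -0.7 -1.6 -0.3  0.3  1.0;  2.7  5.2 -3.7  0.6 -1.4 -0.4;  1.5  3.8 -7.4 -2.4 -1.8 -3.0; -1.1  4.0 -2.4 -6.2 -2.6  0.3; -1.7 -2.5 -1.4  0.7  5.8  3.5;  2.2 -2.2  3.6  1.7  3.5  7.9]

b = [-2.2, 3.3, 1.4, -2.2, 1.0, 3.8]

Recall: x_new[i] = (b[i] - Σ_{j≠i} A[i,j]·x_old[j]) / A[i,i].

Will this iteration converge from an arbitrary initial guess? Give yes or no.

no

Split A = D + L + U, D = diag(-2.3, 5.2, -7.4, -6.2, 5.8, 7.9).
T_J = -D⁻¹(L+U): T[0,5] = -(1)/(-2.3) = +0.4348; T[0,0] = 0.
  T[0,:] = [+0.0000  -0.3043  -0.6957  -0.1304  +0.1304  +0.4348]
  T[1,:] = [-0.5192  +0.0000  +0.7115  -0.1154  +0.2692  +0.0769]
  T[2,:] = [+0.2027  +0.5135  +0.0000  -0.3243  -0.2432  -0.4054]
  T[3,:] = [-0.1774  +0.6452  -0.3871  +0.0000  -0.4194  +0.0484]
  T[4,:] = [+0.2931  +0.4310  +0.2414  -0.1207  +0.0000  -0.6034]
  T[5,:] = [-0.2785  +0.2785  -0.4557  -0.2152  -0.4430  +0.0000]
moduli |λ_i(T)| = 1.1717, 0.6801, 0.6801, 0.3533, 0.3533, 0.2341.
ρ(T) = max|λ| = 1.1717; 1.1717 > 1, so it fails to converge.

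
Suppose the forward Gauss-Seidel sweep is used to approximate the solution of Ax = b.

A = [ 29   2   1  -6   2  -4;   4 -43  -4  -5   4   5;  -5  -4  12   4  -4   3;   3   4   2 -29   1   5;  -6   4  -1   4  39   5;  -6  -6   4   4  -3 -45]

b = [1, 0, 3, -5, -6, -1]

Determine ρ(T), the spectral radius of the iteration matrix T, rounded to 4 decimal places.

Split A = D + L + U, D = diag(29, -43, 12, -29, 39, -45).
T_GS = -(D+L)⁻¹U: row 0 first, T[0,5] = -(-4)/(29) = +0.1379; later rows by forward substitution.
  T[0,:] = [+0.0000  -0.0690  -0.0345  +0.2069  -0.0690  +0.1379]
  T[1,:] = [+0.0000  -0.0064  -0.0962  -0.0970  +0.0866  +0.1291]
  T[2,:] = [+0.0000  -0.0309  -0.0464  -0.2795  +0.3335  -0.1495]
  T[3,:] = [+0.0000  -0.0101  -0.0200  -0.0113  +0.0623  +0.1942]
  T[4,:] = [+0.0000  -0.0097  +0.0054  +0.0358  -0.0173  -0.1440]
  T[5,:] = [+0.0000  +0.0071  +0.0112  -0.0429  +0.0340  -0.0220]
|λ(T)| sorted: 0.1624, 0.1198, 0.1198, 0.0537, 0.0101, 0.0000.
ρ = 0.1624; 0.1624 < 1 ⇒ converges.

0.1624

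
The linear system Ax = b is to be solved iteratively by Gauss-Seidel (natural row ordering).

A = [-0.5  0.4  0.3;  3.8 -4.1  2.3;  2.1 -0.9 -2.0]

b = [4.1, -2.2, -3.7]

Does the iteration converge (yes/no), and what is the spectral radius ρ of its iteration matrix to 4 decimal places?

no, ρ = 1.2467

Write A = D+L+U with D = diag(-0.5, -4.1, -2).
GS T = -(D+L)⁻¹U: row 0 first, T[0,1] = -(0.4)/(-0.5) = +0.8000; later rows by forward substitution.
  T[0,:] = [+0.0000  +0.8000  +0.6000]
  T[1,:] = [+0.0000  +0.7415  +1.1171]
  T[2,:] = [+0.0000  +0.5063  +0.1273]
moduli |λ_i(T)| = 1.2467, 0.3780, 0.0000.
ρ(T) = max|λ| = 1.2467; 1.2467 > 1 ⇒ diverges.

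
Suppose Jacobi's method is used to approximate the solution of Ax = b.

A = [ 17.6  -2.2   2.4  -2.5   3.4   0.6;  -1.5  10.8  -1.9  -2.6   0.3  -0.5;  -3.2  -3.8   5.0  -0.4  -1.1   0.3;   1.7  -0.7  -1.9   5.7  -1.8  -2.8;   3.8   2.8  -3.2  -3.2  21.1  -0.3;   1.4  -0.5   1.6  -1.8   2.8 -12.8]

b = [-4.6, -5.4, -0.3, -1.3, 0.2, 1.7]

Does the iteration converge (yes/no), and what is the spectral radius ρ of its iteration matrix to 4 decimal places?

yes, ρ = 0.6173

Split A = D + L + U, D = diag(17.6, 10.8, 5, 5.7, 21.1, -12.8).
Jacobi: T = -D⁻¹(L+U), T[1,4] = -(0.3)/(10.8) = -0.0278; T[1,1] = 0.
  T[0,:] = [+0.0000  +0.1250  -0.1364  +0.1420  -0.1932  -0.0341]
  T[1,:] = [+0.1389  +0.0000  +0.1759  +0.2407  -0.0278  +0.0463]
  T[2,:] = [+0.6400  +0.7600  +0.0000  +0.0800  +0.2200  -0.0600]
  T[3,:] = [-0.2982  +0.1228  +0.3333  +0.0000  +0.3158  +0.4912]
  T[4,:] = [-0.1801  -0.1327  +0.1517  +0.1517  +0.0000  +0.0142]
  T[5,:] = [+0.1094  -0.0391  +0.1250  -0.1406  +0.2188  +0.0000]
|roots of det(T-λI)|: 0.6173, 0.4364, 0.4364, 0.3977, 0.0490, 0.0072.
spectral radius ρ = 0.6173; 0.6173 < 1: convergent.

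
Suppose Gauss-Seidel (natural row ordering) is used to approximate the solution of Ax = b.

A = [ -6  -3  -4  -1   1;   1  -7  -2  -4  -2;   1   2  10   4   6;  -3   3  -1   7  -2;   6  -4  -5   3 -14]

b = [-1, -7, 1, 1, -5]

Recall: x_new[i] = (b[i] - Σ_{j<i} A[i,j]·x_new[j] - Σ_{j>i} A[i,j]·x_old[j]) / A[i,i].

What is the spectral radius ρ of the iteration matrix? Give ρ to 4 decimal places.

Diagonal D = diag(-6, -7, 10, 7, -14); L, U strict lower/upper.
Gauss-Seidel: T = -(D+L)⁻¹U, row 0 first, T[0,2] = -(-4)/(-6) = -0.6667; later rows by forward substitution.
  T[0,:] = [+0.0000 -0.5000 -0.6667 -0.1667 +0.1667]
  T[1,:] = [+0.0000 -0.0714 -0.3810 -0.5952 -0.2619]
  T[2,:] = [+0.0000 +0.0643 +0.1429 -0.2643 -0.5643]
  T[3,:] = [+0.0000 -0.1745 -0.1020 +0.1459 +0.3888]
  T[4,:] = [+0.0000 -0.2542 -0.2498 +0.2243 +0.4311]
|eigenvalues of T|: 0.9162, 0.3778, 0.2075, 0.0974, 0.0000.
ρ(T) = max|λ| = 0.9162; 0.9162 < 1 ⇒ converges.

0.9162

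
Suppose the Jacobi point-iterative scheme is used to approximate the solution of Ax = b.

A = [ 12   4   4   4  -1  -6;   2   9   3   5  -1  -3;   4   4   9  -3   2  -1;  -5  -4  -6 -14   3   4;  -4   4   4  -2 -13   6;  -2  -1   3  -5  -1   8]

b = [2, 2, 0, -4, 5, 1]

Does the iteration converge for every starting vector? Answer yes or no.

Split A = D + L + U, D = diag(12, 9, 9, -14, -13, 8).
T_J = -D⁻¹(L+U): T[0,3] = -(4)/(12) = -0.3333; T[0,0] = 0.
  T[0,:] = [+0.0000 -0.3333 -0.3333 -0.3333 +0.0833 +0.5000]
  T[1,:] = [-0.2222 +0.0000 -0.3333 -0.5556 +0.1111 +0.3333]
  T[2,:] = [-0.4444 -0.4444 +0.0000 +0.3333 -0.2222 +0.1111]
  T[3,:] = [-0.3571 -0.2857 -0.4286 +0.0000 +0.2143 +0.2857]
  T[4,:] = [-0.3077 +0.3077 +0.3077 -0.1538 +0.0000 +0.4615]
  T[5,:] = [+0.2500 +0.1250 -0.3750 +0.6250 +0.1250 +0.0000]
|λ(T)| sorted: 1.1413, 0.6256, 0.4304, 0.4304, 0.4028, 0.4028.
ρ = 1.1413; 1.1413 > 1: divergent.

no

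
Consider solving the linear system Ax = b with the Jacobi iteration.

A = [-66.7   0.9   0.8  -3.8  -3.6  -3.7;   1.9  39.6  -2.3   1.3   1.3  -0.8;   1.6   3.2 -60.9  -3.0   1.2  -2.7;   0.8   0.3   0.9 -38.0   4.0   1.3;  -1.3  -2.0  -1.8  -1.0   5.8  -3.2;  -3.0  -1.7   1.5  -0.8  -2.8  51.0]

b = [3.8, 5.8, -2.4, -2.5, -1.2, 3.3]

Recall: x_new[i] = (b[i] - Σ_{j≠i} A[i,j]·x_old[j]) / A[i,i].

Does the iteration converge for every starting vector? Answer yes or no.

Split A = D + L + U, D = diag(-66.7, 39.6, -60.9, -38, 5.8, 51).
Jacobi T = -D⁻¹(L+U): T[2,5] = -(-2.7)/(-60.9) = -0.0443; T[2,2] = 0.
  T[0,:] = [+0.0000, +0.0135, +0.0120, -0.0570, -0.0540, -0.0555]
  T[1,:] = [-0.0480, +0.0000, +0.0581, -0.0328, -0.0328, +0.0202]
  T[2,:] = [+0.0263, +0.0525, +0.0000, -0.0493, +0.0197, -0.0443]
  T[3,:] = [+0.0211, +0.0079, +0.0237, +0.0000, +0.1053, +0.0342]
  T[4,:] = [+0.2241, +0.3448, +0.3103, +0.1724, +0.0000, +0.5517]
  T[5,:] = [+0.0588, +0.0333, -0.0294, +0.0157, +0.0549, +0.0000]
eigenvalue magnitudes: 0.2319, 0.1809, 0.1809, 0.0570, 0.0243, 0.0021.
ρ = 0.2319; 0.2319 < 1: convergent.

yes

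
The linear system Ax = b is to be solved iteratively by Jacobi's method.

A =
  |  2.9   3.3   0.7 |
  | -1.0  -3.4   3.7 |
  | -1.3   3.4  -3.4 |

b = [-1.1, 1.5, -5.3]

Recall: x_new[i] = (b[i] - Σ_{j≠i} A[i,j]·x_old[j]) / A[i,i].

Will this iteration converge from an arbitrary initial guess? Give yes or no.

Split A = D + L + U, D = diag(2.9, -3.4, -3.4).
T_J = -D⁻¹(L+U): T[1,0] = -(-1)/(-3.4) = -0.2941; T[1,1] = 0.
  T[0,:] = [+0.0000, -1.1379, -0.2414]
  T[1,:] = [-0.2941, +0.0000, +1.0882]
  T[2,:] = [-0.3824, +1.0000, +0.0000]
|λ(T)| sorted: 1.3818, 0.9794, 0.4023.
ρ = 1.3818; 1.3818 > 1, so it fails to converge.

no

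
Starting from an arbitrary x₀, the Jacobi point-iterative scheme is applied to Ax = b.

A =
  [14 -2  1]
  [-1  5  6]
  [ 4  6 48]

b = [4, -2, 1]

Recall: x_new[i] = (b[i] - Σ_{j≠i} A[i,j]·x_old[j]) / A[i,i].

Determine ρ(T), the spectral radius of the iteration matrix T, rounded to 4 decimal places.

A = D + L + U where D = diag(14, 5, 48).
Jacobi T = -D⁻¹(L+U): T[0,1] = -(-2)/(14) = +0.1429; T[0,0] = 0.
  T[0,:] = [+0.0000  +0.1429  -0.0714]
  T[1,:] = [+0.2000  +0.0000  -1.2000]
  T[2,:] = [-0.0833  -0.1250  +0.0000]
|λ(T)| sorted: 0.4678, 0.3766, 0.0912.
spectral radius ρ = 0.4678; 0.4678 < 1, so it converges for any x₀.

0.4678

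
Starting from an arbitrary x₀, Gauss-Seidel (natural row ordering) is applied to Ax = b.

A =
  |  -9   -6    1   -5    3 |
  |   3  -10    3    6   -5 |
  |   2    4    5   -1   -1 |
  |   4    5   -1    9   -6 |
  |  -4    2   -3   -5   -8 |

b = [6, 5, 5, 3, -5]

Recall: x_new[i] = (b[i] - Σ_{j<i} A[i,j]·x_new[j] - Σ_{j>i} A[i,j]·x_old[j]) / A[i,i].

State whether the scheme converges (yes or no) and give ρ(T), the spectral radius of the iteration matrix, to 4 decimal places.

no, ρ = 1.4843

Write A = D+L+U with D = diag(-9, -10, 5, 9, -8).
GS T = -(D+L)⁻¹U: row 0 first, T[0,2] = -(1)/(-9) = +0.1111; later rows by forward substitution.
  T[0,:] = [+0.0000 -0.6667 +0.1111 -0.5556 +0.3333]
  T[1,:] = [+0.0000 -0.2000 +0.3333 +0.4333 -0.4000]
  T[2,:] = [+0.0000 +0.4267 -0.3111 +0.0756 +0.3867]
  T[3,:] = [+0.0000 +0.4548 -0.2691 +0.0146 +0.7837]
  T[4,:] = [+0.0000 -0.1609 +0.3127 +0.3487 -0.9015]
|eigenvalues of T|: 1.4843, 0.4538, 0.3020, 0.0656, 0.0000.
spectral radius ρ = 1.4843; 1.4843 > 1 ⇒ diverges.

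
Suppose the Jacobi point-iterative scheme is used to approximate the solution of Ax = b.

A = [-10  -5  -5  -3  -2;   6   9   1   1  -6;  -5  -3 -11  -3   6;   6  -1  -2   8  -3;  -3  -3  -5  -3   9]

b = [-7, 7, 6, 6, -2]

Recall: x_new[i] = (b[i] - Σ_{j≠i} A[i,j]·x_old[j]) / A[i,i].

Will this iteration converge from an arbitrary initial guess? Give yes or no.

no

Split A = D + L + U, D = diag(-10, 9, -11, 8, 9).
Jacobi T = -D⁻¹(L+U): T[0,3] = -(-3)/(-10) = -0.3000; T[0,0] = 0.
  T[0,:] = [+0.0000 -0.5000 -0.5000 -0.3000 -0.2000]
  T[1,:] = [-0.6667 +0.0000 -0.1111 -0.1111 +0.6667]
  T[2,:] = [-0.4545 -0.2727 +0.0000 -0.2727 +0.5455]
  T[3,:] = [-0.7500 +0.1250 +0.2500 +0.0000 +0.3750]
  T[4,:] = [+0.3333 +0.3333 +0.5556 +0.3333 +0.0000]
|roots of det(T-λI)|: 1.2810, 0.9449, 0.3641, 0.1268, 0.1268.
ρ = 1.2810; 1.2810 > 1, so it fails to converge.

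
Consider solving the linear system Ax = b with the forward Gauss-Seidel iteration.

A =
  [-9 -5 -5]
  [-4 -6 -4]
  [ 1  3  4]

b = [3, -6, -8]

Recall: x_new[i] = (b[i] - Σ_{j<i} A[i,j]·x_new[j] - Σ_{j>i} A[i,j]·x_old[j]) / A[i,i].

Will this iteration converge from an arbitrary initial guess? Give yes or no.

Split A = D + L + U, D = diag(-9, -6, 4).
T_GS = -(D+L)⁻¹U: row 0 first, T[0,2] = -(-5)/(-9) = -0.5556; later rows by forward substitution.
  T[0,:] = [+0.0000, -0.5556, -0.5556]
  T[1,:] = [+0.0000, +0.3704, -0.2963]
  T[2,:] = [+0.0000, -0.1389, +0.3611]
|eigenvalues of T|: 0.5687, 0.1628, 0.0000.
spectral radius ρ = 0.5687; 0.5687 < 1, so it converges for any x₀.

yes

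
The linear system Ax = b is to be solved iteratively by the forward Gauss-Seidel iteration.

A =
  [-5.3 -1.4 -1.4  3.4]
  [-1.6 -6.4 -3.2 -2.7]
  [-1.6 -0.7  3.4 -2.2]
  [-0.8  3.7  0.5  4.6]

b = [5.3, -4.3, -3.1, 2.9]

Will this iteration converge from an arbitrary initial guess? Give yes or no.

Split A = D + L + U, D = diag(-5.3, -6.4, 3.4, 4.6).
GS T = -(D+L)⁻¹U: row 0 first, T[0,3] = -(3.4)/(-5.3) = +0.6415; later rows by forward substitution.
  T[0,:] = [+0.0000  -0.2642  -0.2642  +0.6415]
  T[1,:] = [+0.0000  +0.0660  -0.4340  -0.5823]
  T[2,:] = [+0.0000  -0.1107  -0.2137  +0.8291]
  T[3,:] = [+0.0000  -0.0870  +0.3263  +0.4898]
|eigenvalues of T|: 0.8795, 0.5038, 0.0335, 0.0000.
spectral radius ρ = 0.8795; 0.8795 < 1, so it converges for any x₀.

yes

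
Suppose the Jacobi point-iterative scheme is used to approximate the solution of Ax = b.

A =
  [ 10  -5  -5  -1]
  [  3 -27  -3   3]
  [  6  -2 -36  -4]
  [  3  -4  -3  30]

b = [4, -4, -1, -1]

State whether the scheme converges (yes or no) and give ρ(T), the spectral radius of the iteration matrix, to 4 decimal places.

yes, ρ = 0.3907

Write A = D+L+U with D = diag(10, -27, -36, 30).
T_J = -D⁻¹(L+U): T[3,1] = -(-4)/(30) = +0.1333; T[3,3] = 0.
  T[0,:] = [+0.0000, +0.5000, +0.5000, +0.1000]
  T[1,:] = [+0.1111, +0.0000, -0.1111, +0.1111]
  T[2,:] = [+0.1667, -0.0556, +0.0000, -0.1111]
  T[3,:] = [-0.1000, +0.1333, +0.1000, +0.0000]
eigenvalue magnitudes: 0.3907, 0.3208, 0.1338, 0.0638.
spectral radius ρ = 0.3907; 0.3907 < 1: convergent.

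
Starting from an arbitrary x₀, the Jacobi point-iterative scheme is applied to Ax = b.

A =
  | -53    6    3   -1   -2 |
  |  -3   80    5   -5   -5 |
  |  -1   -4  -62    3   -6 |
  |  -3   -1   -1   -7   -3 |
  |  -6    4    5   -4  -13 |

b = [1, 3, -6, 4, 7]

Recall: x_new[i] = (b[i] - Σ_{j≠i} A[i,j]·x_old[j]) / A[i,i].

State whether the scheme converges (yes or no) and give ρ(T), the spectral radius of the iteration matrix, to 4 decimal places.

yes, ρ = 0.4623

Write A = D+L+U with D = diag(-53, 80, -62, -7, -13).
T_J = -D⁻¹(L+U): T[2,3] = -(3)/(-62) = +0.0484; T[2,2] = 0.
  T[0,:] = [+0.0000 +0.1132 +0.0566 -0.0189 -0.0377]
  T[1,:] = [+0.0375 +0.0000 -0.0625 +0.0625 +0.0625]
  T[2,:] = [-0.0161 -0.0645 +0.0000 +0.0484 -0.0968]
  T[3,:] = [-0.4286 -0.1429 -0.1429 +0.0000 -0.4286]
  T[4,:] = [-0.4615 +0.3077 +0.3846 -0.3077 +0.0000]
|λ(T)| sorted: 0.4623, 0.2105, 0.1289, 0.1183, 0.1183.
ρ(T) = max|λ| = 0.4623; 0.4623 < 1 ⇒ converges.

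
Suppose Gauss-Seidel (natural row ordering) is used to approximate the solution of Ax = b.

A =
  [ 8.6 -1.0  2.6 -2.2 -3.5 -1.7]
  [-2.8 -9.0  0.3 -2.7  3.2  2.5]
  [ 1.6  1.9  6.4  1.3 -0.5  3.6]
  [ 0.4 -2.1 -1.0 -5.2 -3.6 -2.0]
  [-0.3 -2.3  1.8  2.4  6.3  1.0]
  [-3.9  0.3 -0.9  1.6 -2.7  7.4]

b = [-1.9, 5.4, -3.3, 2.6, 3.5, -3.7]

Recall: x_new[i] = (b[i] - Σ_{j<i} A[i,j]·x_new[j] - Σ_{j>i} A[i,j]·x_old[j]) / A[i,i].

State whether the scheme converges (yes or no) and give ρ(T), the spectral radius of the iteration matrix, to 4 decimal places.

Let D = diag(8.6, -9, 6.4, -5.2, 6.3, 7.4); L, U the strict triangles.
GS T = -(D+L)⁻¹U: row 0 first, T[0,5] = -(-1.7)/(8.6) = +0.1977; later rows by forward substitution.
  T[0,:] = [+0.0000, +0.1163, -0.3023, +0.2558, +0.4070, +0.1977]
  T[1,:] = [+0.0000, -0.0362, +0.1274, -0.3796, +0.2289, +0.2163]
  T[2,:] = [+0.0000, -0.0183, +0.0378, -0.1544, -0.0916, -0.6761]
  T[3,:] = [+0.0000, +0.0271, -0.0820, +0.2027, -0.7358, -0.3267]
  T[4,:] = [+0.0000, -0.0127, +0.0525, -0.1595, +0.4095, +0.2473]
  T[5,:] = [+0.0000, +0.0500, -0.1230, +0.0294, +0.5026, +0.1741]
|eigenvalues of T|: 0.8279, 0.3124, 0.3075, 0.0239, 0.0239, 0.0000.
spectral radius ρ = 0.8279; 0.8279 < 1, so it converges for any x₀.

yes, ρ = 0.8279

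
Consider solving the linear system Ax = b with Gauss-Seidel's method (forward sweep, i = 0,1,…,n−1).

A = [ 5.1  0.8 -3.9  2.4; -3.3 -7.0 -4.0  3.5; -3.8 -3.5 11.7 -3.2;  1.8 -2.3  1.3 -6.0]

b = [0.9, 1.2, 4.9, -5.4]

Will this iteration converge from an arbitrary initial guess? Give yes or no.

Diagonal D = diag(5.1, -7, 11.7, -6); L, U strict lower/upper.
Gauss-Seidel: T = -(D+L)⁻¹U, row 0 first, T[0,1] = -(0.8)/(5.1) = -0.1569; later rows by forward substitution.
  T[0,:] = [+0.0000 -0.1569 +0.7647 -0.4706]
  T[1,:] = [+0.0000 +0.0739 -0.9319 +0.7218]
  T[2,:] = [+0.0000 -0.0288 -0.0304 +0.3366]
  T[3,:] = [+0.0000 -0.0817 +0.5801 -0.3450]
|roots of det(T-λI)|: 0.5873, 0.3245, 0.0386, 0.0000.
ρ(T) = max|λ| = 0.5873; 0.5873 < 1, so it converges for any x₀.

yes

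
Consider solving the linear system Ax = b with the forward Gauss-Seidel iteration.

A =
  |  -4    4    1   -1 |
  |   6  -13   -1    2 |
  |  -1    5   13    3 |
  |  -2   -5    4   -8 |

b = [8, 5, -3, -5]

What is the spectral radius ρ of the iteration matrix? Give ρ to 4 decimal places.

0.4349

Split A = D + L + U, D = diag(-4, -13, 13, -8).
T_GS = -(D+L)⁻¹U: row 0 first, T[0,3] = -(-1)/(-4) = -0.2500; later rows by forward substitution.
  T[0,:] = [+0.0000, +1.0000, +0.2500, -0.2500]
  T[1,:] = [+0.0000, +0.4615, +0.0385, +0.0385]
  T[2,:] = [+0.0000, -0.1006, +0.0044, -0.2648]
  T[3,:] = [+0.0000, -0.5888, -0.0843, -0.0939]
eigenvalue magnitudes: 0.4349, 0.1372, 0.0744, 0.0000.
ρ = 0.4349; 0.4349 < 1: convergent.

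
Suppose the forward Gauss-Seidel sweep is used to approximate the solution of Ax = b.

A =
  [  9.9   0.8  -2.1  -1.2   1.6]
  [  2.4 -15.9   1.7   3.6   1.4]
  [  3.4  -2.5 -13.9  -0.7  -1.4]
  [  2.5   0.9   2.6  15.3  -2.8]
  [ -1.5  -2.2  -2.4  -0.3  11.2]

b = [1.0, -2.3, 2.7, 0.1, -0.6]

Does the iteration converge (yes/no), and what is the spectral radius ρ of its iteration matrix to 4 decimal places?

yes, ρ = 0.1534

Split A = D + L + U, D = diag(9.9, -15.9, -13.9, 15.3, 11.2).
T_GS = -(D+L)⁻¹U: row 0 first, T[0,2] = -(-2.1)/(9.9) = +0.2121; later rows by forward substitution.
  T[0,:] = [+0.0000 -0.0808 +0.2121 +0.1212 -0.1616]
  T[1,:] = [+0.0000 -0.0122 +0.1389 +0.2447 +0.0637]
  T[2,:] = [+0.0000 -0.0176 +0.0269 -0.0647 -0.1517]
  T[3,:] = [+0.0000 +0.0169 -0.0474 -0.0232 +0.2314]
  T[4,:] = [+0.0000 -0.0165 +0.0602 +0.0498 -0.0354]
|λ(T)| sorted: 0.1534, 0.0978, 0.0978, 0.0073, 0.0000.
ρ = 0.1534; 0.1534 < 1, so it converges for any x₀.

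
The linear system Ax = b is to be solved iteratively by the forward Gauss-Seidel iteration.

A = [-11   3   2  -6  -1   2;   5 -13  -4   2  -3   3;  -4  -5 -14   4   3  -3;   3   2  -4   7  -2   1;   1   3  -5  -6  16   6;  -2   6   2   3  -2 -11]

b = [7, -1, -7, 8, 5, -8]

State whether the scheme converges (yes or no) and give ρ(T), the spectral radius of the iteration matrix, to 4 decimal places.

yes, ρ = 0.9304

Let D = diag(-11, -13, -14, 7, 16, -11); L, U the strict triangles.
Gauss-Seidel: T = -(D+L)⁻¹U, row 0 first, T[0,4] = -(-1)/(-11) = -0.0909; later rows by forward substitution.
  T[0,:] = [+0.0000 +0.2727 +0.1818 -0.5455 -0.0909 +0.1818]
  T[1,:] = [+0.0000 +0.1049 -0.2378 -0.0559 -0.2657 +0.3007]
  T[2,:] = [+0.0000 -0.1154 +0.0330 +0.4615 +0.3352 -0.3736]
  T[3,:] = [+0.0000 -0.2128 +0.0088 +0.5135 +0.5921 -0.5202]
  T[4,:] = [+0.0000 -0.1526 +0.0468 +0.3814 +0.3823 -0.7546]
  T[5,:] = [+0.0000 -0.0436 -0.1629 +0.2233 +0.0245 +0.0584]
|eigenvalues of T|: 0.9304, 0.1883, 0.1883, 0.1800, 0.0786, 0.0000.
ρ(T) = max|λ| = 0.9304; 0.9304 < 1: convergent.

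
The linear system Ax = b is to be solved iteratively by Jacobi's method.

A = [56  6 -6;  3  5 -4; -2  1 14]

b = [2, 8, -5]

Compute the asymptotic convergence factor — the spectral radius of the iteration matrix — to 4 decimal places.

0.2347

Diagonal D = diag(56, 5, 14); L, U strict lower/upper.
Jacobi T = -D⁻¹(L+U): T[2,0] = -(-2)/(14) = +0.1429; T[2,2] = 0.
  T[0,:] = [+0.0000  -0.1071  +0.1071]
  T[1,:] = [-0.6000  +0.0000  +0.8000]
  T[2,:] = [+0.1429  -0.0714  +0.0000]
|roots of det(T-λI)|: 0.2347, 0.1806, 0.1806.
spectral radius ρ = 0.2347; 0.2347 < 1: convergent.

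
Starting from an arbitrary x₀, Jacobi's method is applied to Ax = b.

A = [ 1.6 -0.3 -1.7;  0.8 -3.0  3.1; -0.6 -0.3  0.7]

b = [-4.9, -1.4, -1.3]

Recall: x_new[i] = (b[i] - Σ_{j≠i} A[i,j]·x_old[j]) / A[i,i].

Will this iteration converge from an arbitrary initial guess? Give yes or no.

Let D = diag(1.6, -3, 0.7); L, U the strict triangles.
Jacobi: T = -D⁻¹(L+U), T[2,0] = -(-0.6)/(0.7) = +0.8571; T[2,2] = 0.
  T[0,:] = [+0.0000 +0.1875 +1.0625]
  T[1,:] = [+0.2667 +0.0000 +1.0333]
  T[2,:] = [+0.8571 +0.4286 +0.0000]
|eigenvalues of T|: 1.2763, 1.0647, 0.2116.
ρ(T) = max|λ| = 1.2763; 1.2763 > 1, so it fails to converge.

no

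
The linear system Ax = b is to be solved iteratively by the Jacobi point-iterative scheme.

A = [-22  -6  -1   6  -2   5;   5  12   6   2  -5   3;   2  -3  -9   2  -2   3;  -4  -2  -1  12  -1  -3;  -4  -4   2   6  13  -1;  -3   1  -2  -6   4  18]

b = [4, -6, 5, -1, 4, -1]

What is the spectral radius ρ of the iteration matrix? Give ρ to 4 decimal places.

Let D = diag(-22, 12, -9, 12, 13, 18); L, U the strict triangles.
T_J = -D⁻¹(L+U): T[5,2] = -(-2)/(18) = +0.1111; T[5,5] = 0.
  T[0,:] = [+0.0000 -0.2727 -0.0455 +0.2727 -0.0909 +0.2273]
  T[1,:] = [-0.4167 +0.0000 -0.5000 -0.1667 +0.4167 -0.2500]
  T[2,:] = [+0.2222 -0.3333 +0.0000 +0.2222 -0.2222 +0.3333]
  T[3,:] = [+0.3333 +0.1667 +0.0833 +0.0000 +0.0833 +0.2500]
  T[4,:] = [+0.3077 +0.3077 -0.1538 -0.4615 +0.0000 +0.0769]
  T[5,:] = [+0.1667 -0.0556 +0.1111 +0.3333 -0.2222 +0.0000]
eigenvalue magnitudes: 0.8670, 0.6325, 0.2955, 0.2955, 0.2479, 0.0821.
ρ(T) = max|λ| = 0.8670; 0.8670 < 1 ⇒ converges.

0.8670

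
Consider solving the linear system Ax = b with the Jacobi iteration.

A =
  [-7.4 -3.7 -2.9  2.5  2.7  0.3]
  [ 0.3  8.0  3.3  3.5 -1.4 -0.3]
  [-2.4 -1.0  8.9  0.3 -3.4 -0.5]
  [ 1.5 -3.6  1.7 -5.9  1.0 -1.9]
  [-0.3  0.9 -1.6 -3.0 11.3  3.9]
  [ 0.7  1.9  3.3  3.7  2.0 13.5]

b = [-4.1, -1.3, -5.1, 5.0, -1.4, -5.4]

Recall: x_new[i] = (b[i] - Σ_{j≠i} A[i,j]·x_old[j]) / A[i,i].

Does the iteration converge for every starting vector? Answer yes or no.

Write A = D+L+U with D = diag(-7.4, 8, 8.9, -5.9, 11.3, 13.5).
Jacobi: T = -D⁻¹(L+U), T[5,1] = -(1.9)/(13.5) = -0.1407; T[5,5] = 0.
  T[0,:] = [+0.0000 -0.5000 -0.3919 +0.3378 +0.3649 +0.0405]
  T[1,:] = [-0.0375 +0.0000 -0.4125 -0.4375 +0.1750 +0.0375]
  T[2,:] = [+0.2697 +0.1124 +0.0000 -0.0337 +0.3820 +0.0562]
  T[3,:] = [+0.2542 -0.6102 +0.2881 +0.0000 +0.1695 -0.3220]
  T[4,:] = [+0.0265 -0.0796 +0.1416 +0.2655 +0.0000 -0.3451]
  T[5,:] = [-0.0519 -0.1407 -0.2444 -0.2741 -0.1481 +0.0000]
|λ(T)| sorted: 0.8979, 0.6134, 0.5132, 0.5132, 0.2190, 0.1638.
spectral radius ρ = 0.8979; 0.8979 < 1, so it converges for any x₀.

yes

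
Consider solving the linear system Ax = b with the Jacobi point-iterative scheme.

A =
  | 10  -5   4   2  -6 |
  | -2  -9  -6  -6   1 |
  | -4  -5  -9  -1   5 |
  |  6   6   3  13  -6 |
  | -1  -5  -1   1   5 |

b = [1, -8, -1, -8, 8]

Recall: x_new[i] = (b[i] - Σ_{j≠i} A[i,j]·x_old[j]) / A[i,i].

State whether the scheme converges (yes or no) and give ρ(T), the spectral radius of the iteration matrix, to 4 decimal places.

no, ρ = 1.3720

Let D = diag(10, -9, -9, 13, 5); L, U the strict triangles.
Jacobi T = -D⁻¹(L+U): T[3,0] = -(6)/(13) = -0.4615; T[3,3] = 0.
  T[0,:] = [+0.0000, +0.5000, -0.4000, -0.2000, +0.6000]
  T[1,:] = [-0.2222, +0.0000, -0.6667, -0.6667, +0.1111]
  T[2,:] = [-0.4444, -0.5556, +0.0000, -0.1111, +0.5556]
  T[3,:] = [-0.4615, -0.4615, -0.2308, +0.0000, +0.4615]
  T[4,:] = [+0.2000, +1.0000, +0.2000, -0.2000, +0.0000]
|λ(T)| sorted: 1.3720, 0.7408, 0.4521, 0.4521, 0.2734.
ρ(T) = max|λ| = 1.3720; 1.3720 > 1: divergent.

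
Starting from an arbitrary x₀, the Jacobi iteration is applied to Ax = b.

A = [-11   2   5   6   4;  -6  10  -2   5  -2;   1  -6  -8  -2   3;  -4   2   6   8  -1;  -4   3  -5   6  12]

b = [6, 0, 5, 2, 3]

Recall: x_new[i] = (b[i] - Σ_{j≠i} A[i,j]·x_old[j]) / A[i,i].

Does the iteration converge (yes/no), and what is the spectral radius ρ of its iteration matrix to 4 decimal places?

A = D + L + U where D = diag(-11, 10, -8, 8, 12).
Jacobi T = -D⁻¹(L+U): T[2,4] = -(3)/(-8) = +0.3750; T[2,2] = 0.
  T[0,:] = [+0.0000, +0.1818, +0.4545, +0.5455, +0.3636]
  T[1,:] = [+0.6000, +0.0000, +0.2000, -0.5000, +0.2000]
  T[2,:] = [+0.1250, -0.7500, +0.0000, -0.2500, +0.3750]
  T[3,:] = [+0.5000, -0.2500, -0.7500, +0.0000, +0.1250]
  T[4,:] = [+0.3333, -0.2500, +0.4167, -0.5000, +0.0000]
|eigenvalues of T|: 1.1280, 0.7289, 0.7289, 0.4276, 0.3185.
spectral radius ρ = 1.1280; 1.1280 > 1, so it fails to converge.

no, ρ = 1.1280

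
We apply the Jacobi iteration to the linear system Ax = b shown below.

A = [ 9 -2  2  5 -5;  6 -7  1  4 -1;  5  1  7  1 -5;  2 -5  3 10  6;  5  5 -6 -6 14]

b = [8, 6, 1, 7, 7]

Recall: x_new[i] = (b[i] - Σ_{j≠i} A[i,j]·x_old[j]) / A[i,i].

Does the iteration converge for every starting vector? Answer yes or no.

no

Split A = D + L + U, D = diag(9, -7, 7, 10, 14).
Jacobi: T = -D⁻¹(L+U), T[3,1] = -(-5)/(10) = +0.5000; T[3,3] = 0.
  T[0,:] = [+0.0000  +0.2222  -0.2222  -0.5556  +0.5556]
  T[1,:] = [+0.8571  +0.0000  +0.1429  +0.5714  -0.1429]
  T[2,:] = [-0.7143  -0.1429  +0.0000  -0.1429  +0.7143]
  T[3,:] = [-0.2000  +0.5000  -0.3000  +0.0000  -0.6000]
  T[4,:] = [-0.3571  -0.3571  +0.4286  +0.4286  +0.0000]
|roots of det(T-λI)|: 1.1664, 0.7977, 0.7977, 0.3018, 0.1952.
ρ(T) = max|λ| = 1.1664; 1.1664 > 1: divergent.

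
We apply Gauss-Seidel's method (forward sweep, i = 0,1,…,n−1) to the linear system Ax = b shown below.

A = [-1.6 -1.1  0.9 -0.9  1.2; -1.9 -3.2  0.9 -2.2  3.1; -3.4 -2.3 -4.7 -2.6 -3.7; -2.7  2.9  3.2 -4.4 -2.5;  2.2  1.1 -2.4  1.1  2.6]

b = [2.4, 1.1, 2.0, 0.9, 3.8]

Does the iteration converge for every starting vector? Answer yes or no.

Diagonal D = diag(-1.6, -3.2, -4.7, -4.4, 2.6); L, U strict lower/upper.
Gauss-Seidel: T = -(D+L)⁻¹U, row 0 first, T[0,3] = -(-0.9)/(-1.6) = -0.5625; later rows by forward substitution.
  T[0,:] = [+0.0000 -0.6875 +0.5625 -0.5625 +0.7500]
  T[1,:] = [+0.0000 +0.4082 -0.0527 -0.3535 +0.5234]
  T[2,:] = [+0.0000 +0.2976 -0.3811 +0.0267 -1.5859]
  T[3,:] = [+0.0000 +0.9073 -0.6571 +0.1316 -1.8368]
  T[4,:] = [+0.0000 +0.2998 -0.5274 +0.5945 -1.5429]
eigenvalue magnitudes: 1.1323, 0.5245, 0.4606, 0.1880, 0.0000.
ρ = 1.1323; 1.1323 > 1 ⇒ diverges.

no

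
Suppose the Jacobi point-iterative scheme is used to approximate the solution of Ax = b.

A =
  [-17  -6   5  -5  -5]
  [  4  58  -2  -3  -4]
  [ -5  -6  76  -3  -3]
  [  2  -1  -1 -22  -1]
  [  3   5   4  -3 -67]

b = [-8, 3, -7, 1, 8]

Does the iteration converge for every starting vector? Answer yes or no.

Write A = D+L+U with D = diag(-17, 58, 76, -22, -67).
Jacobi T = -D⁻¹(L+U): T[2,1] = -(-6)/(76) = +0.0789; T[2,2] = 0.
  T[0,:] = [+0.0000, -0.3529, +0.2941, -0.2941, -0.2941]
  T[1,:] = [-0.0690, +0.0000, +0.0345, +0.0517, +0.0690]
  T[2,:] = [+0.0658, +0.0789, +0.0000, +0.0395, +0.0395]
  T[3,:] = [+0.0909, -0.0455, -0.0455, +0.0000, -0.0455]
  T[4,:] = [+0.0448, +0.0746, +0.0597, -0.0448, +0.0000]
|roots of det(T-λI)|: 0.1590, 0.0778, 0.0778, 0.0690, 0.0690.
ρ(T) = max|λ| = 0.1590; 0.1590 < 1: convergent.

yes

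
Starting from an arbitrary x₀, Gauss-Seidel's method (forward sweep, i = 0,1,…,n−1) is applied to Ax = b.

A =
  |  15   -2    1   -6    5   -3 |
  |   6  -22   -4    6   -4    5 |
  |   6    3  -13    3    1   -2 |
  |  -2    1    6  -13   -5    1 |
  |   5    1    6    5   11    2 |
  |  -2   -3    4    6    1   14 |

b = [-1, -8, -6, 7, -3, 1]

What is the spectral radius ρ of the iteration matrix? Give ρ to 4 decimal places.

0.7681

Let D = diag(15, -22, -13, -13, 11, 14); L, U the strict triangles.
Gauss-Seidel: T = -(D+L)⁻¹U, row 0 first, T[0,3] = -(-6)/(15) = +0.4000; later rows by forward substitution.
  T[0,:] = [+0.0000, +0.1333, -0.0667, +0.4000, -0.3333, +0.2000]
  T[1,:] = [+0.0000, +0.0364, -0.2000, +0.3818, -0.2727, +0.2818]
  T[2,:] = [+0.0000, +0.0699, -0.0769, +0.5035, -0.1399, +0.0035]
  T[3,:] = [+0.0000, +0.0146, -0.0406, +0.2002, -0.4189, +0.0694]
  T[4,:] = [+0.0000, -0.1087, +0.1089, -0.5822, +0.4430, -0.3318]
  T[5,:] = [+0.0000, +0.0084, -0.0208, -0.0491, +0.0818, +0.0819]
moduli |λ_i(T)| = 0.7681, 0.1957, 0.1501, 0.1501, 0.0165, 0.0000.
spectral radius ρ = 0.7681; 0.7681 < 1: convergent.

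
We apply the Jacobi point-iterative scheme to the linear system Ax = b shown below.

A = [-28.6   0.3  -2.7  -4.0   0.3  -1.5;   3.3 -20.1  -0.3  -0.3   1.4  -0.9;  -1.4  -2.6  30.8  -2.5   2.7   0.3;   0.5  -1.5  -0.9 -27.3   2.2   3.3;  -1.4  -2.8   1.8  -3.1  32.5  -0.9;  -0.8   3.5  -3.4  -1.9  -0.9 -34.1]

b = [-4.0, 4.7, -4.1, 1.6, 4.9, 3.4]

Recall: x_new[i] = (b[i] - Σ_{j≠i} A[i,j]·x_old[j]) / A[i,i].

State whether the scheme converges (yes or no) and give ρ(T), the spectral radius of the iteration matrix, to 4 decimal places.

Diagonal D = diag(-28.6, -20.1, 30.8, -27.3, 32.5, -34.1); L, U strict lower/upper.
T_J = -D⁻¹(L+U): T[5,3] = -(-1.9)/(-34.1) = -0.0557; T[5,5] = 0.
  T[0,:] = [+0.0000, +0.0105, -0.0944, -0.1399, +0.0105, -0.0524]
  T[1,:] = [+0.1642, +0.0000, -0.0149, -0.0149, +0.0697, -0.0448]
  T[2,:] = [+0.0455, +0.0844, +0.0000, +0.0812, -0.0877, -0.0097]
  T[3,:] = [+0.0183, -0.0549, -0.0330, +0.0000, +0.0806, +0.1209]
  T[4,:] = [+0.0431, +0.0862, -0.0554, +0.0954, +0.0000, +0.0277]
  T[5,:] = [-0.0235, +0.1026, -0.0997, -0.0557, -0.0264, +0.0000]
eigenvalue magnitudes: 0.1586, 0.1028, 0.1028, 0.0997, 0.0997, 0.0769.
ρ(T) = max|λ| = 0.1586; 0.1586 < 1, so it converges for any x₀.

yes, ρ = 0.1586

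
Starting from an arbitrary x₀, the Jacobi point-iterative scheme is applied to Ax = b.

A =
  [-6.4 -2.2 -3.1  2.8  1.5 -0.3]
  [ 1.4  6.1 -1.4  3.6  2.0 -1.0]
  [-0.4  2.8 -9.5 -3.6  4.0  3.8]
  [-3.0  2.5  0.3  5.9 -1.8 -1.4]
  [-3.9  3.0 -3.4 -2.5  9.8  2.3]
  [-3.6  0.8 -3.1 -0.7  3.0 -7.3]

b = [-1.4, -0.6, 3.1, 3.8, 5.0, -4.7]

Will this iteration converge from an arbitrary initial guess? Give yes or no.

no

A = D + L + U where D = diag(-6.4, 6.1, -9.5, 5.9, 9.8, -7.3).
T_J = -D⁻¹(L+U): T[1,5] = -(-1)/(6.1) = +0.1639; T[1,1] = 0.
  T[0,:] = [+0.0000  -0.3438  -0.4844  +0.4375  +0.2344  -0.0469]
  T[1,:] = [-0.2295  +0.0000  +0.2295  -0.5902  -0.3279  +0.1639]
  T[2,:] = [-0.0421  +0.2947  +0.0000  -0.3789  +0.4211  +0.4000]
  T[3,:] = [+0.5085  -0.4237  -0.0508  +0.0000  +0.3051  +0.2373]
  T[4,:] = [+0.3980  -0.3061  +0.3469  +0.2551  +0.0000  -0.2347]
  T[5,:] = [-0.4932  +0.1096  -0.4247  -0.0959  +0.4110  +0.0000]
moduli |λ_i(T)| = 1.1607, 0.6052, 0.6052, 0.5324, 0.2930, 0.1084.
ρ(T) = max|λ| = 1.1607; 1.1607 > 1: divergent.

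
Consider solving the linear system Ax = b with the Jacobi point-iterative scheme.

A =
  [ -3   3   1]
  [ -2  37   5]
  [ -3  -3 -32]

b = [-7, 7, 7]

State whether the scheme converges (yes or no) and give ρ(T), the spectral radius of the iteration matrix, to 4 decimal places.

yes, ρ = 0.2747

Split A = D + L + U, D = diag(-3, 37, -32).
Jacobi T = -D⁻¹(L+U): T[1,0] = -(-2)/(37) = +0.0541; T[1,1] = 0.
  T[0,:] = [+0.0000, +1.0000, +0.3333]
  T[1,:] = [+0.0541, +0.0000, -0.1351]
  T[2,:] = [-0.0938, -0.0938, +0.0000]
eigenvalue magnitudes: 0.2747, 0.1999, 0.1999.
ρ = 0.2747; 0.2747 < 1, so it converges for any x₀.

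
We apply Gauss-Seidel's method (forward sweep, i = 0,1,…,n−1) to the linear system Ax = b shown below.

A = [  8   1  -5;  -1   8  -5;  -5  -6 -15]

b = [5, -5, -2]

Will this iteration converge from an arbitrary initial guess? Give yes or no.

yes

Diagonal D = diag(8, 8, -15); L, U strict lower/upper.
T_GS = -(D+L)⁻¹U: row 0 first, T[0,1] = -(1)/(8) = -0.1250; later rows by forward substitution.
  T[0,:] = [+0.0000, -0.1250, +0.6250]
  T[1,:] = [+0.0000, -0.0156, +0.7031]
  T[2,:] = [+0.0000, +0.0479, -0.4896]
eigenvalue magnitudes: 0.5524, 0.0471, 0.0000.
spectral radius ρ = 0.5524; 0.5524 < 1: convergent.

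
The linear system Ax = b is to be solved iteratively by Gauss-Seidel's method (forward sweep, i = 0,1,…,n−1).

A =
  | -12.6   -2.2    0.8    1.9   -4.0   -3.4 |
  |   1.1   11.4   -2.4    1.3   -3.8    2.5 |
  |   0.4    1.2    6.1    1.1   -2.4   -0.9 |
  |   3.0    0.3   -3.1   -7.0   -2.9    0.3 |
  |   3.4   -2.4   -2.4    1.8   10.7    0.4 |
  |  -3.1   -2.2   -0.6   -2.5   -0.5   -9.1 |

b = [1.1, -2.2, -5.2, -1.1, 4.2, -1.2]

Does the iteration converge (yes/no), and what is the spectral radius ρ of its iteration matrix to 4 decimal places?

Split A = D + L + U, D = diag(-12.6, 11.4, 6.1, -7, 10.7, -9.1).
Gauss-Seidel: T = -(D+L)⁻¹U, row 0 first, T[0,2] = -(0.8)/(-12.6) = +0.0635; later rows by forward substitution.
  T[0,:] = [+0.0000, -0.1746, +0.0635, +0.1508, -0.3175, -0.2698]
  T[1,:] = [+0.0000, +0.0168, +0.2044, -0.1286, +0.3640, -0.1933]
  T[2,:] = [+0.0000, +0.0081, -0.0444, -0.1649, +0.3427, +0.2033]
  T[3,:] = [+0.0000, -0.0777, +0.0556, +0.1322, -0.6865, -0.1711]
  T[4,:] = [+0.0000, +0.0742, +0.0064, -0.1360, +0.3749, +0.0794]
  T[5,:] = [+0.0000, +0.0721, -0.0837, -0.0382, +0.1656, +0.1679]
|roots of det(T-λI)|: 0.6811, 0.1647, 0.1647, 0.0738, 0.0256, 0.0000.
ρ(T) = max|λ| = 0.6811; 0.6811 < 1 ⇒ converges.

yes, ρ = 0.6811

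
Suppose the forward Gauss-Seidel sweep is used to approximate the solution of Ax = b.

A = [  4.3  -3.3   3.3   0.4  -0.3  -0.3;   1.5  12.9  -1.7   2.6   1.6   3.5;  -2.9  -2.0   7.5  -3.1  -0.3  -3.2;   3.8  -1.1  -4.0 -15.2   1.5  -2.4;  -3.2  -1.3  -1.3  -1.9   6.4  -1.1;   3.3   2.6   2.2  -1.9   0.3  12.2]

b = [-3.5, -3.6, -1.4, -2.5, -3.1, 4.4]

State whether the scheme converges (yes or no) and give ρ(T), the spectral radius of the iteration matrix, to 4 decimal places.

Let D = diag(4.3, 12.9, 7.5, -15.2, 6.4, 12.2); L, U the strict triangles.
Gauss-Seidel: T = -(D+L)⁻¹U, row 0 first, T[0,1] = -(-3.3)/(4.3) = +0.7674; later rows by forward substitution.
  T[0,:] = [+0.0000  +0.7674  -0.7674  -0.0930  +0.0698  +0.0698]
  T[1,:] = [+0.0000  -0.0892  +0.2210  -0.1907  -0.1321  -0.2794]
  T[2,:] = [+0.0000  +0.2729  -0.2378  +0.3265  +0.0317  +0.3791]
  T[3,:] = [+0.0000  +0.1265  -0.1453  -0.0954  +0.1173  -0.2200]
  T[4,:] = [+0.0000  +0.4586  -0.4303  -0.0472  +0.0493  +0.1617]
  T[5,:] = [+0.0000  -0.2294  +0.1913  -0.0068  +0.0206  -0.0659]
|λ(T)| sorted: 0.6088, 0.3181, 0.3181, 0.1036, 0.0300, 0.0000.
ρ(T) = max|λ| = 0.6088; 0.6088 < 1 ⇒ converges.

yes, ρ = 0.6088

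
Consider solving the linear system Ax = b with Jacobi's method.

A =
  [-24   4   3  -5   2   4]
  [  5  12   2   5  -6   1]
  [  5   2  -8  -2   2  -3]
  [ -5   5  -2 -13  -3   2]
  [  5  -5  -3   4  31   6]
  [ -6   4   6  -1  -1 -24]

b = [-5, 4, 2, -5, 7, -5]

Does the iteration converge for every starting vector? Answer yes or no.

A = D + L + U where D = diag(-24, 12, -8, -13, 31, -24).
T_J = -D⁻¹(L+U): T[0,3] = -(-5)/(-24) = -0.2083; T[0,0] = 0.
  T[0,:] = [+0.0000, +0.1667, +0.1250, -0.2083, +0.0833, +0.1667]
  T[1,:] = [-0.4167, +0.0000, -0.1667, -0.4167, +0.5000, -0.0833]
  T[2,:] = [+0.6250, +0.2500, +0.0000, -0.2500, +0.2500, -0.3750]
  T[3,:] = [-0.3846, +0.3846, -0.1538, +0.0000, -0.2308, +0.1538]
  T[4,:] = [-0.1613, +0.1613, +0.0968, -0.1290, +0.0000, -0.1935]
  T[5,:] = [-0.2500, +0.1667, +0.2500, -0.0417, -0.0417, +0.0000]
|roots of det(T-λI)|: 0.5136, 0.4017, 0.4017, 0.3908, 0.3908, 0.1957.
spectral radius ρ = 0.5136; 0.5136 < 1: convergent.

yes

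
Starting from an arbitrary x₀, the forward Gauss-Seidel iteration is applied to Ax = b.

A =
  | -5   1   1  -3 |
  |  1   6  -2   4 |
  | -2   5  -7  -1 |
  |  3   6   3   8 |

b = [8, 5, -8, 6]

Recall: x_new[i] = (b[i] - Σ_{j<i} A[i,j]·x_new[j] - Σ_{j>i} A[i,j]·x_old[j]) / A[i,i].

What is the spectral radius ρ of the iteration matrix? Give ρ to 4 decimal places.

0.9496

Split A = D + L + U, D = diag(-5, 6, -7, 8).
Gauss-Seidel: T = -(D+L)⁻¹U, row 0 first, T[0,3] = -(-3)/(-5) = -0.6000; later rows by forward substitution.
  T[0,:] = [+0.0000  +0.2000  +0.2000  -0.6000]
  T[1,:] = [+0.0000  -0.0333  +0.3000  -0.5667]
  T[2,:] = [+0.0000  -0.0810  +0.1571  -0.3762]
  T[3,:] = [+0.0000  -0.0196  -0.3589  +0.7911]
eigenvalue magnitudes: 0.9496, 0.0613, 0.0613, 0.0000.
ρ(T) = max|λ| = 0.9496; 0.9496 < 1 ⇒ converges.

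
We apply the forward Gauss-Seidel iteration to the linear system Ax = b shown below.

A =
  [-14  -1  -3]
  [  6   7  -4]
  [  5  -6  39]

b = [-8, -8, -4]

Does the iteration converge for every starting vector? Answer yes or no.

Diagonal D = diag(-14, 7, 39); L, U strict lower/upper.
GS T = -(D+L)⁻¹U: row 0 first, T[0,2] = -(-3)/(-14) = -0.2143; later rows by forward substitution.
  T[0,:] = [+0.0000, -0.0714, -0.2143]
  T[1,:] = [+0.0000, +0.0612, +0.7551]
  T[2,:] = [+0.0000, +0.0186, +0.1436]
moduli |λ_i(T)| = 0.2278, 0.0230, 0.0000.
ρ = 0.2278; 0.2278 < 1: convergent.

yes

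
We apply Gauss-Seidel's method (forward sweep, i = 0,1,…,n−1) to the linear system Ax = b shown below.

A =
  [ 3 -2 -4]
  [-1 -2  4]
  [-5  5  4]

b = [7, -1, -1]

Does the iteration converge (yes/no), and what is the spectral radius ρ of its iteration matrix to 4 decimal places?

Write A = D+L+U with D = diag(3, -2, 4).
T_GS = -(D+L)⁻¹U: row 0 first, T[0,1] = -(-2)/(3) = +0.6667; later rows by forward substitution.
  T[0,:] = [+0.0000, +0.6667, +1.3333]
  T[1,:] = [+0.0000, -0.3333, +1.3333]
  T[2,:] = [+0.0000, +1.2500, -0.0000]
eigenvalue magnitudes: 1.4684, 1.1350, 0.0000.
spectral radius ρ = 1.4684; 1.4684 > 1 ⇒ diverges.

no, ρ = 1.4684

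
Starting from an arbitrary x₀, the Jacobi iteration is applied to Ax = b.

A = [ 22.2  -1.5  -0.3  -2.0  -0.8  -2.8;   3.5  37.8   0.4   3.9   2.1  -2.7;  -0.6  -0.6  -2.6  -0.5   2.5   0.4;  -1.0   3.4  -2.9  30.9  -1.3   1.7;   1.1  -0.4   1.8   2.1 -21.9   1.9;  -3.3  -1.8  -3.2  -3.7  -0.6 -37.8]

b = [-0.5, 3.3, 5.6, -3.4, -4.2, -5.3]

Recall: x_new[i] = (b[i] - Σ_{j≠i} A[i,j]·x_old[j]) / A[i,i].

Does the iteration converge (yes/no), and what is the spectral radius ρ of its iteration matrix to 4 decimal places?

Split A = D + L + U, D = diag(22.2, 37.8, -2.6, 30.9, -21.9, -37.8).
T_J = -D⁻¹(L+U): T[2,3] = -(-0.5)/(-2.6) = -0.1923; T[2,2] = 0.
  T[0,:] = [+0.0000, +0.0676, +0.0135, +0.0901, +0.0360, +0.1261]
  T[1,:] = [-0.0926, +0.0000, -0.0106, -0.1032, -0.0556, +0.0714]
  T[2,:] = [-0.2308, -0.2308, +0.0000, -0.1923, +0.9615, +0.1538]
  T[3,:] = [+0.0324, -0.1100, +0.0939, +0.0000, +0.0421, -0.0550]
  T[4,:] = [+0.0502, -0.0183, +0.0822, +0.0959, +0.0000, +0.0868]
  T[5,:] = [-0.0873, -0.0476, -0.0847, -0.0979, -0.0159, +0.0000]
moduli |λ_i(T)| = 0.2875, 0.1401, 0.1401, 0.1079, 0.1079, 0.0604.
ρ(T) = max|λ| = 0.2875; 0.2875 < 1 ⇒ converges.

yes, ρ = 0.2875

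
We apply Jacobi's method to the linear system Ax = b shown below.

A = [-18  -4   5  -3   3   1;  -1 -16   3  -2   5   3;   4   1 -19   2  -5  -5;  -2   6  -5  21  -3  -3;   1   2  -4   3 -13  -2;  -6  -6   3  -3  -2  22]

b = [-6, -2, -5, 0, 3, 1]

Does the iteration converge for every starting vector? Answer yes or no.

yes

A = D + L + U where D = diag(-18, -16, -19, 21, -13, 22).
Jacobi T = -D⁻¹(L+U): T[1,5] = -(3)/(-16) = +0.1875; T[1,1] = 0.
  T[0,:] = [+0.0000  -0.2222  +0.2778  -0.1667  +0.1667  +0.0556]
  T[1,:] = [-0.0625  +0.0000  +0.1875  -0.1250  +0.3125  +0.1875]
  T[2,:] = [+0.2105  +0.0526  +0.0000  +0.1053  -0.2632  -0.2632]
  T[3,:] = [+0.0952  -0.2857  +0.2381  +0.0000  +0.1429  +0.1429]
  T[4,:] = [+0.0769  +0.1538  -0.3077  +0.2308  +0.0000  -0.1538]
  T[5,:] = [+0.2727  +0.2727  -0.1364  +0.1364  +0.0909  +0.0000]
|eigenvalues of T|: 0.8393, 0.2781, 0.2781, 0.1919, 0.1919, 0.0783.
ρ = 0.8393; 0.8393 < 1 ⇒ converges.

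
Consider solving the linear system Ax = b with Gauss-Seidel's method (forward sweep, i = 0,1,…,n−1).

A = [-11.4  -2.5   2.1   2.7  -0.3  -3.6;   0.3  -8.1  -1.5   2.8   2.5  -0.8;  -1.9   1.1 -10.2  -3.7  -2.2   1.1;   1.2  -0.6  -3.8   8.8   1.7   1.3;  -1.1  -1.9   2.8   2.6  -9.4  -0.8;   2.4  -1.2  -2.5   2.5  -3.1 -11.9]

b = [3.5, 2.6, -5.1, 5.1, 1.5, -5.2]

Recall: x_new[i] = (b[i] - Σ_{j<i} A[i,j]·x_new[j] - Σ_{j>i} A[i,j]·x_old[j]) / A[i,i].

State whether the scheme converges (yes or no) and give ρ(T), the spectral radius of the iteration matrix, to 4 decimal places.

A = D + L + U where D = diag(-11.4, -8.1, -10.2, 8.8, -9.4, -11.9).
T_GS = -(D+L)⁻¹U: row 0 first, T[0,2] = -(2.1)/(-11.4) = +0.1842; later rows by forward substitution.
  T[0,:] = [+0.0000  -0.2193  +0.1842  +0.2368  -0.0263  -0.3158]
  T[1,:] = [+0.0000  -0.0081  -0.1784  +0.3545  +0.3077  -0.1105]
  T[2,:] = [+0.0000  +0.0400  -0.0535  -0.3686  -0.1776  +0.1548]
  T[3,:] = [+0.0000  +0.0466  -0.0604  -0.1673  -0.2453  -0.0454]
  T[4,:] = [+0.0000  +0.0521  -0.0182  -0.2554  -0.1799  +0.0077]
  T[5,:] = [+0.0000  -0.0556  +0.0584  +0.1209  -0.0037  -0.0966]
|eigenvalues of T|: 0.5156, 0.1589, 0.1390, 0.0705, 0.0608, 0.0000.
spectral radius ρ = 0.5156; 0.5156 < 1: convergent.

yes, ρ = 0.5156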